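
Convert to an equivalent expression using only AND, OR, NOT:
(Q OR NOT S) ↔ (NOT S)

((Q OR NOT S) AND (NOT S)) OR (NOT (Q OR NOT S) AND S)
(Biconditional = both true or both false)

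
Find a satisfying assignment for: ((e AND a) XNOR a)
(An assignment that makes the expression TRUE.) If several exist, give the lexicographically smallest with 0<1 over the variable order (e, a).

e=0, a=0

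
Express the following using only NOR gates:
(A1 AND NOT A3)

((A1 NOR A1) NOR ((A3 NOR A3) NOR (A3 NOR A3)))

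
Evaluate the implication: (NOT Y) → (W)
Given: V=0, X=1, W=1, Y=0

Antecedent (NOT Y) = 1; consequent (W) = 1.
1 → 1 = 1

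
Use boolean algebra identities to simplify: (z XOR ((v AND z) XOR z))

By XOR self-cancellation ((E XOR v) XOR v = E):
= (v AND z)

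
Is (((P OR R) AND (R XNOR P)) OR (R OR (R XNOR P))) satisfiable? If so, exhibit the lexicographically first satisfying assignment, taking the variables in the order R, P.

R=0, P=0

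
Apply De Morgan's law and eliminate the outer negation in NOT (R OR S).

NOT R AND NOT S
De Morgan's: NOT(OR of terms) = AND of negations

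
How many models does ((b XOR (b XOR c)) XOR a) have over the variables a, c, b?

Satisfying assignments: (0,1,0), (0,1,1), (1,0,0), (1,0,1)
Count: 4 out of 8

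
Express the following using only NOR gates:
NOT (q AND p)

(((q NOR q) NOR (p NOR p)) NOR ((q NOR q) NOR (p NOR p)))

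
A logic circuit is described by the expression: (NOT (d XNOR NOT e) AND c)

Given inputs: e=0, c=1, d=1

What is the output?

Substituting: (NOT (1 XNOR NOT 0) AND 1)
= 0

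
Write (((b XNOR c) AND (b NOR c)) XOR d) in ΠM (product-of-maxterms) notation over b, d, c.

ΠM(1, 2, 4, 5) = (b OR d OR NOT c) AND (b OR NOT d OR c) AND (NOT b OR d OR c) AND (NOT b OR d OR NOT c)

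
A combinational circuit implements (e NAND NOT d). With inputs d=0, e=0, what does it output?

Substituting: (0 NAND NOT 0)
= 1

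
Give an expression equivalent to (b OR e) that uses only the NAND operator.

((b NAND b) NAND (e NAND e))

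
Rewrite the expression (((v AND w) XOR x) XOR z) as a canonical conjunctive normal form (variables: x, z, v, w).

(x OR z OR v OR w) AND (x OR z OR v OR NOT w) AND (x OR z OR NOT v OR w) AND (x OR NOT z OR NOT v OR NOT w) AND (NOT x OR z OR NOT v OR NOT w) AND (NOT x OR NOT z OR v OR w) AND (NOT x OR NOT z OR v OR NOT w) AND (NOT x OR NOT z OR NOT v OR w)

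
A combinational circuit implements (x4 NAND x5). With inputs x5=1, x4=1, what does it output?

Substituting: (1 NAND 1)
= 0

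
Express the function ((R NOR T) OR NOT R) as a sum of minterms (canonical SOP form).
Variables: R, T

Σm(0, 1) = (NOT R AND NOT T) OR (NOT R AND T)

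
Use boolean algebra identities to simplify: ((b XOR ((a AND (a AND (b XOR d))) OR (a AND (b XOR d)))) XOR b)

By XOR self-cancellation ((E XOR v) XOR v = E) then absorption (E OR (E AND v) = E):
= (a AND (b XOR d))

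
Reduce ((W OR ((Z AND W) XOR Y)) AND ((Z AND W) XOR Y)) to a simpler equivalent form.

By absorption (E AND (E OR v) = E):
= ((Z AND W) XOR Y)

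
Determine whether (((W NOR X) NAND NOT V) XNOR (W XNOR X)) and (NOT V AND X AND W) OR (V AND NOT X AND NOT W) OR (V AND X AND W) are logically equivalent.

Yes, they are equivalent — the two output columns agree on all 8 assignments:
V | X | W | Expression 1 | Expression 2
---------------------------------------
0 | 0 | 0 | 0 | 0
0 | 0 | 1 | 0 | 0
0 | 1 | 0 | 0 | 0
0 | 1 | 1 | 1 | 1
1 | 0 | 0 | 1 | 1
1 | 0 | 1 | 0 | 0
1 | 1 | 0 | 0 | 0
1 | 1 | 1 | 1 | 1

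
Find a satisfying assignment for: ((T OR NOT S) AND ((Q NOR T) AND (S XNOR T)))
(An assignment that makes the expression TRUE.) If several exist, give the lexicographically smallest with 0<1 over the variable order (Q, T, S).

Q=0, T=0, S=0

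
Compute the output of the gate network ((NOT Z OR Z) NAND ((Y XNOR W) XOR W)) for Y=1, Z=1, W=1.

Substituting: ((NOT 1 OR 1) NAND ((1 XNOR 1) XOR 1))
= 1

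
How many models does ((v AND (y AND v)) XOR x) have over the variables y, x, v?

Satisfying assignments: (0,1,0), (0,1,1), (1,0,1), (1,1,0)
Count: 4 out of 8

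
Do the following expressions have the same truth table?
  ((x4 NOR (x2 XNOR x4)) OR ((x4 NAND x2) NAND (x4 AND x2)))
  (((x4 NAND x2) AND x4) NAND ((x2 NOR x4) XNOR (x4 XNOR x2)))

No. Counterexample: with x4=1, x2=0, Expression 1 = 1 but Expression 2 = 0.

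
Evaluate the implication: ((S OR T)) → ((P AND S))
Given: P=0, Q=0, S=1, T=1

Antecedent ((S OR T)) = 1; consequent ((P AND S)) = 0.
1 → 0 = 0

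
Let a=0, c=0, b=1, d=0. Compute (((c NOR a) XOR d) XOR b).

Substituting: (((0 NOR 0) XOR 0) XOR 1)
= 0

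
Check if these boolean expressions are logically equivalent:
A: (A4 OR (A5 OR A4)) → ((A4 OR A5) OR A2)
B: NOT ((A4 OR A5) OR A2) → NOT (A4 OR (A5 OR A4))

Yes, Contrapositive is always equivalent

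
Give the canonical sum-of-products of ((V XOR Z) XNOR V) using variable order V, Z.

Σm(0, 2) = (NOT V AND NOT Z) OR (V AND NOT Z)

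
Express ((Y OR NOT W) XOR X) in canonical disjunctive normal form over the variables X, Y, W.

(NOT X AND NOT Y AND NOT W) OR (NOT X AND Y AND NOT W) OR (NOT X AND Y AND W) OR (X AND NOT Y AND W)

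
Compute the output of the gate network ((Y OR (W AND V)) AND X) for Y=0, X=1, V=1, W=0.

Substituting: ((0 OR (0 AND 1)) AND 1)
= 0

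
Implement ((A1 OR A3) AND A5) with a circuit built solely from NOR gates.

((((A1 NOR A3) NOR (A1 NOR A3)) NOR ((A1 NOR A3) NOR (A1 NOR A3))) NOR (A5 NOR A5))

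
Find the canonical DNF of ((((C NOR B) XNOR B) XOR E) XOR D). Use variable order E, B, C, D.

(NOT E AND NOT B AND NOT C AND D) OR (NOT E AND NOT B AND C AND NOT D) OR (NOT E AND B AND NOT C AND D) OR (NOT E AND B AND C AND D) OR (E AND NOT B AND NOT C AND NOT D) OR (E AND NOT B AND C AND D) OR (E AND B AND NOT C AND NOT D) OR (E AND B AND C AND NOT D)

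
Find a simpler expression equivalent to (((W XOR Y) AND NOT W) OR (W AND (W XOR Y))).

By distribution ((E AND v) OR (E AND NOT v) = E):
= (W XOR Y)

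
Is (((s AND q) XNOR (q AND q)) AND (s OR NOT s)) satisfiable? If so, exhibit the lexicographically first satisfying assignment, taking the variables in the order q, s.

q=0, s=0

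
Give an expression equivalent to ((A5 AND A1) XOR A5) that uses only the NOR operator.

((((((A5 NOR A5) NOR (A1 NOR A1)) NOR A5) NOR (((A5 NOR A5) NOR (A1 NOR A1)) NOR A5)) NOR ((((A5 NOR A5) NOR (A1 NOR A1)) NOR A5) NOR (((A5 NOR A5) NOR (A1 NOR A1)) NOR A5))) NOR ((((((A5 NOR A5) NOR (A1 NOR A1)) NOR ((A5 NOR A5) NOR (A1 NOR A1))) NOR (A5 NOR A5)) NOR ((((A5 NOR A5) NOR (A1 NOR A1)) NOR ((A5 NOR A5) NOR (A1 NOR A1))) NOR (A5 NOR A5))) NOR (((((A5 NOR A5) NOR (A1 NOR A1)) NOR ((A5 NOR A5) NOR (A1 NOR A1))) NOR (A5 NOR A5)) NOR ((((A5 NOR A5) NOR (A1 NOR A1)) NOR ((A5 NOR A5) NOR (A1 NOR A1))) NOR (A5 NOR A5)))))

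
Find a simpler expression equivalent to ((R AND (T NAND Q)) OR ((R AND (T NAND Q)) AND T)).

By absorption (E OR (E AND v) = E):
= (R AND (T NAND Q))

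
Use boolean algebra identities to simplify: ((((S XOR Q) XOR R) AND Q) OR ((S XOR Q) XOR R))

By absorption (E OR (E AND v) = E):
= ((S XOR Q) XOR R)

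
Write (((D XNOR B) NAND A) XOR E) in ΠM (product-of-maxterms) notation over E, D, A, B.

ΠM(2, 7, 8, 9, 11, 12, 13, 14) = (E OR D OR NOT A OR B) AND (E OR NOT D OR NOT A OR NOT B) AND (NOT E OR D OR A OR B) AND (NOT E OR D OR A OR NOT B) AND (NOT E OR D OR NOT A OR NOT B) AND (NOT E OR NOT D OR A OR B) AND (NOT E OR NOT D OR A OR NOT B) AND (NOT E OR NOT D OR NOT A OR B)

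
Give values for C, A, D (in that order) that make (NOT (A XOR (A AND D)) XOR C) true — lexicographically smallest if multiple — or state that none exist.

C=0, A=0, D=0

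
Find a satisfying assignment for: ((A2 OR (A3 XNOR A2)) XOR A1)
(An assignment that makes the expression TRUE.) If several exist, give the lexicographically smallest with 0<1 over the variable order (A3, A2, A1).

A3=0, A2=0, A1=0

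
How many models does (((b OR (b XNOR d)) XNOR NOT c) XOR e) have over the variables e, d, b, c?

Satisfying assignments: (0,0,0,0), (0,0,1,0), (0,1,0,1), (0,1,1,0), (1,0,0,1), (1,0,1,1), (1,1,0,0), (1,1,1,1)
Count: 8 out of 16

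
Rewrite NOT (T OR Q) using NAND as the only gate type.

(((T NAND T) NAND (Q NAND Q)) NAND ((T NAND T) NAND (Q NAND Q)))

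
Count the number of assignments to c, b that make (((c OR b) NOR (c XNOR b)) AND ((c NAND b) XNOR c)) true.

No assignment satisfies the expression.
Count: 0 out of 4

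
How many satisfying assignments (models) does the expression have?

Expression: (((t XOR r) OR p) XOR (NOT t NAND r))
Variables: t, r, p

Satisfying assignments: (0,0,0), (0,1,0), (0,1,1), (1,1,0)
Count: 4 out of 8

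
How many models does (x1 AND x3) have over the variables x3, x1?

Satisfying assignments: (1,1)
Count: 1 out of 4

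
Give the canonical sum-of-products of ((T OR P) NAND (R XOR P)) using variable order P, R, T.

Σm(0, 1, 2, 6, 7) = (NOT P AND NOT R AND NOT T) OR (NOT P AND NOT R AND T) OR (NOT P AND R AND NOT T) OR (P AND R AND NOT T) OR (P AND R AND T)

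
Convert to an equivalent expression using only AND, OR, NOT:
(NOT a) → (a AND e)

a OR (a AND e)
(Implication elimination: A → B = NOT A OR B)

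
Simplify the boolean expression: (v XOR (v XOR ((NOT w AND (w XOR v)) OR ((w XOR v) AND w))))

By XOR self-cancellation ((E XOR v) XOR v = E) then distribution ((E AND v) OR (E AND NOT v) = E):
= (w XOR v)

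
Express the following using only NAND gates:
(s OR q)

((s NAND s) NAND (q NAND q))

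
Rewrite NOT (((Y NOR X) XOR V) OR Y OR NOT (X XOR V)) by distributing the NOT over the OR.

NOT ((Y NOR X) XOR V) AND NOT Y AND (X XOR V)
De Morgan's: NOT(OR of terms) = AND of negations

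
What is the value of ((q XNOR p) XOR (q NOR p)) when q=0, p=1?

Substituting: ((0 XNOR 1) XOR (0 NOR 1))
= 0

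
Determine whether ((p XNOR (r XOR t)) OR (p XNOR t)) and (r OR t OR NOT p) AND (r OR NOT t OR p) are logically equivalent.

Yes, they are equivalent — the two output columns agree on all 8 assignments:
r | t | p | Expression 1 | Expression 2
---------------------------------------
0 | 0 | 0 | 1 | 1
0 | 0 | 1 | 0 | 0
0 | 1 | 0 | 0 | 0
0 | 1 | 1 | 1 | 1
1 | 0 | 0 | 1 | 1
1 | 0 | 1 | 1 | 1
1 | 1 | 0 | 1 | 1
1 | 1 | 1 | 1 | 1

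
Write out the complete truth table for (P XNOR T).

P | T | Output
--------------
0 | 0 | 1
0 | 1 | 0
1 | 0 | 0
1 | 1 | 1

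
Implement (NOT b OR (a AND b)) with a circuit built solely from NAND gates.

(((b NAND b) NAND (b NAND b)) NAND (((a NAND b) NAND (a NAND b)) NAND ((a NAND b) NAND (a NAND b))))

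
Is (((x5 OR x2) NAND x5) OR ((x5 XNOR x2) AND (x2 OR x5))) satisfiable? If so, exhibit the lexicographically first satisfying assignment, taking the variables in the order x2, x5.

x2=0, x5=0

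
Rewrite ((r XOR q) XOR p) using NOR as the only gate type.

((((((((r NOR q) NOR (r NOR q)) NOR ((r NOR q) NOR (r NOR q))) NOR ((((r NOR r) NOR (q NOR q)) NOR ((r NOR r) NOR (q NOR q))) NOR (((r NOR r) NOR (q NOR q)) NOR ((r NOR r) NOR (q NOR q))))) NOR p) NOR (((((r NOR q) NOR (r NOR q)) NOR ((r NOR q) NOR (r NOR q))) NOR ((((r NOR r) NOR (q NOR q)) NOR ((r NOR r) NOR (q NOR q))) NOR (((r NOR r) NOR (q NOR q)) NOR ((r NOR r) NOR (q NOR q))))) NOR p)) NOR ((((((r NOR q) NOR (r NOR q)) NOR ((r NOR q) NOR (r NOR q))) NOR ((((r NOR r) NOR (q NOR q)) NOR ((r NOR r) NOR (q NOR q))) NOR (((r NOR r) NOR (q NOR q)) NOR ((r NOR r) NOR (q NOR q))))) NOR p) NOR (((((r NOR q) NOR (r NOR q)) NOR ((r NOR q) NOR (r NOR q))) NOR ((((r NOR r) NOR (q NOR q)) NOR ((r NOR r) NOR (q NOR q))) NOR (((r NOR r) NOR (q NOR q)) NOR ((r NOR r) NOR (q NOR q))))) NOR p))) NOR ((((((((r NOR q) NOR (r NOR q)) NOR ((r NOR q) NOR (r NOR q))) NOR ((((r NOR r) NOR (q NOR q)) NOR ((r NOR r) NOR (q NOR q))) NOR (((r NOR r) NOR (q NOR q)) NOR ((r NOR r) NOR (q NOR q))))) NOR ((((r NOR q) NOR (r NOR q)) NOR ((r NOR q) NOR (r NOR q))) NOR ((((r NOR r) NOR (q NOR q)) NOR ((r NOR r) NOR (q NOR q))) NOR (((r NOR r) NOR (q NOR q)) NOR ((r NOR r) NOR (q NOR q)))))) NOR (p NOR p)) NOR ((((((r NOR q) NOR (r NOR q)) NOR ((r NOR q) NOR (r NOR q))) NOR ((((r NOR r) NOR (q NOR q)) NOR ((r NOR r) NOR (q NOR q))) NOR (((r NOR r) NOR (q NOR q)) NOR ((r NOR r) NOR (q NOR q))))) NOR ((((r NOR q) NOR (r NOR q)) NOR ((r NOR q) NOR (r NOR q))) NOR ((((r NOR r) NOR (q NOR q)) NOR ((r NOR r) NOR (q NOR q))) NOR (((r NOR r) NOR (q NOR q)) NOR ((r NOR r) NOR (q NOR q)))))) NOR (p NOR p))) NOR (((((((r NOR q) NOR (r NOR q)) NOR ((r NOR q) NOR (r NOR q))) NOR ((((r NOR r) NOR (q NOR q)) NOR ((r NOR r) NOR (q NOR q))) NOR (((r NOR r) NOR (q NOR q)) NOR ((r NOR r) NOR (q NOR q))))) NOR ((((r NOR q) NOR (r NOR q)) NOR ((r NOR q) NOR (r NOR q))) NOR ((((r NOR r) NOR (q NOR q)) NOR ((r NOR r) NOR (q NOR q))) NOR (((r NOR r) NOR (q NOR q)) NOR ((r NOR r) NOR (q NOR q)))))) NOR (p NOR p)) NOR ((((((r NOR q) NOR (r NOR q)) NOR ((r NOR q) NOR (r NOR q))) NOR ((((r NOR r) NOR (q NOR q)) NOR ((r NOR r) NOR (q NOR q))) NOR (((r NOR r) NOR (q NOR q)) NOR ((r NOR r) NOR (q NOR q))))) NOR ((((r NOR q) NOR (r NOR q)) NOR ((r NOR q) NOR (r NOR q))) NOR ((((r NOR r) NOR (q NOR q)) NOR ((r NOR r) NOR (q NOR q))) NOR (((r NOR r) NOR (q NOR q)) NOR ((r NOR r) NOR (q NOR q)))))) NOR (p NOR p)))))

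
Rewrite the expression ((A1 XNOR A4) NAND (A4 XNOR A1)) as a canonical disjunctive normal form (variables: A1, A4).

(NOT A1 AND A4) OR (A1 AND NOT A4)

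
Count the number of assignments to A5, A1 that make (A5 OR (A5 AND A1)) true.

Satisfying assignments: (1,0), (1,1)
Count: 2 out of 4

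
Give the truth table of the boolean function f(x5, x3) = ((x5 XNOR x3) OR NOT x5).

x5 | x3 | Output
----------------
0 | 0 | 1
0 | 1 | 1
1 | 0 | 0
1 | 1 | 1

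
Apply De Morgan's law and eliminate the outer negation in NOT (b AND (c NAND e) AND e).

NOT b OR NOT (c NAND e) OR NOT e
De Morgan's: NOT(AND of terms) = OR of negations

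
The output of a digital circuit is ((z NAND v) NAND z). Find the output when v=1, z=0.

Substituting: ((0 NAND 1) NAND 0)
= 1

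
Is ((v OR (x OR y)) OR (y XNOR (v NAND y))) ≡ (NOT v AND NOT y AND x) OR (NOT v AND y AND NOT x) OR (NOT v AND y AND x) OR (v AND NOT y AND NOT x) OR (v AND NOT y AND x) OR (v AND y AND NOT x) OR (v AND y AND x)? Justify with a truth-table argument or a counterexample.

Yes, they are equivalent — the two output columns agree on all 8 assignments:
v | y | x | Expression 1 | Expression 2
---------------------------------------
0 | 0 | 0 | 0 | 0
0 | 0 | 1 | 1 | 1
0 | 1 | 0 | 1 | 1
0 | 1 | 1 | 1 | 1
1 | 0 | 0 | 1 | 1
1 | 0 | 1 | 1 | 1
1 | 1 | 0 | 1 | 1
1 | 1 | 1 | 1 | 1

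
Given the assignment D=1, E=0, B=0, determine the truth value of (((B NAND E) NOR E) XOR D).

Substituting: (((0 NAND 0) NOR 0) XOR 1)
= 1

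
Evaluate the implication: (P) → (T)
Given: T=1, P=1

Antecedent (P) = 1; consequent (T) = 1.
1 → 1 = 1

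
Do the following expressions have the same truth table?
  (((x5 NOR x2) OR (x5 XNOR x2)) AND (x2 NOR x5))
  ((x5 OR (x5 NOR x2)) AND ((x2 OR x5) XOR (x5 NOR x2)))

No. Counterexample: with x5=1, x2=0, Expression 1 = 0 but Expression 2 = 1.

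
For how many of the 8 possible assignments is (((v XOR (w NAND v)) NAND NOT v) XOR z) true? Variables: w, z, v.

Satisfying assignments: (0,0,1), (0,1,0), (1,0,1), (1,1,0)
Count: 4 out of 8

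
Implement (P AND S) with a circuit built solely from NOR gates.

((P NOR P) NOR (S NOR S))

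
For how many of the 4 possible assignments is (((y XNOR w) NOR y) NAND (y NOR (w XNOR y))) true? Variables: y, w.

Satisfying assignments: (0,0), (1,0), (1,1)
Count: 3 out of 4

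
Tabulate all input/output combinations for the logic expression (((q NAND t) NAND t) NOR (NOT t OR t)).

q | t | Output
--------------
0 | 0 | 0
0 | 1 | 0
1 | 0 | 0
1 | 1 | 0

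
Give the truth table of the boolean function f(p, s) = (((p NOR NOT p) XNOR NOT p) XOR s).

p | s | Output
--------------
0 | 0 | 0
0 | 1 | 1
1 | 0 | 1
1 | 1 | 0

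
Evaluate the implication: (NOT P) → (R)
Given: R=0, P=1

Antecedent (NOT P) = 0; consequent (R) = 0.
0 → 0 = 1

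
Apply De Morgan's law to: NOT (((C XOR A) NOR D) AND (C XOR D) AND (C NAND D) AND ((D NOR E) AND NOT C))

NOT ((C XOR A) NOR D) OR NOT (C XOR D) OR NOT (C NAND D) OR NOT ((D NOR E) AND NOT C)
De Morgan's: NOT(AND of terms) = OR of negations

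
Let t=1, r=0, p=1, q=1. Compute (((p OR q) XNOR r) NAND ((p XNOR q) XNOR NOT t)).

Substituting: (((1 OR 1) XNOR 0) NAND ((1 XNOR 1) XNOR NOT 1))
= 1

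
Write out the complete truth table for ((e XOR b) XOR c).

c | b | e | Output
------------------
0 | 0 | 0 | 0
0 | 0 | 1 | 1
0 | 1 | 0 | 1
0 | 1 | 1 | 0
1 | 0 | 0 | 1
1 | 0 | 1 | 0
1 | 1 | 0 | 0
1 | 1 | 1 | 1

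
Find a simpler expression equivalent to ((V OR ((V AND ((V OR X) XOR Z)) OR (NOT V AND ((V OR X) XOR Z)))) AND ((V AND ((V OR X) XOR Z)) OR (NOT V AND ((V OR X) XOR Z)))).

By absorption (E AND (E OR v) = E) then distribution ((E AND v) OR (E AND NOT v) = E):
= ((V OR X) XOR Z)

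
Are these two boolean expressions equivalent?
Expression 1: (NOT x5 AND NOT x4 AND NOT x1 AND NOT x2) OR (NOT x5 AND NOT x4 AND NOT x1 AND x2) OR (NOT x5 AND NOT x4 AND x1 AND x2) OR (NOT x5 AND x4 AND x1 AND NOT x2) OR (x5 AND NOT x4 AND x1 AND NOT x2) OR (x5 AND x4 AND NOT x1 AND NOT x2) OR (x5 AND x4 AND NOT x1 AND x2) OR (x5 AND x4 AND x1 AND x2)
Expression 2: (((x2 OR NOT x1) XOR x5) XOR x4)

Yes, they are equivalent — the two output columns agree on all 16 assignments:
x5 | x4 | x1 | x2 | Expression 1 | Expression 2
-----------------------------------------------
0 | 0 | 0 | 0 | 1 | 1
0 | 0 | 0 | 1 | 1 | 1
0 | 0 | 1 | 0 | 0 | 0
0 | 0 | 1 | 1 | 1 | 1
0 | 1 | 0 | 0 | 0 | 0
0 | 1 | 0 | 1 | 0 | 0
0 | 1 | 1 | 0 | 1 | 1
0 | 1 | 1 | 1 | 0 | 0
1 | 0 | 0 | 0 | 0 | 0
1 | 0 | 0 | 1 | 0 | 0
1 | 0 | 1 | 0 | 1 | 1
1 | 0 | 1 | 1 | 0 | 0
1 | 1 | 0 | 0 | 1 | 1
1 | 1 | 0 | 1 | 1 | 1
1 | 1 | 1 | 0 | 0 | 0
1 | 1 | 1 | 1 | 1 | 1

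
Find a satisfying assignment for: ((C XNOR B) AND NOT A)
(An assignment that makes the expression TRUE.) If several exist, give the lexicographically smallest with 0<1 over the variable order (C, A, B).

C=0, A=0, B=0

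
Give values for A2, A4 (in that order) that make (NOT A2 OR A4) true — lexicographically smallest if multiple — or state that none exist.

A2=0, A4=0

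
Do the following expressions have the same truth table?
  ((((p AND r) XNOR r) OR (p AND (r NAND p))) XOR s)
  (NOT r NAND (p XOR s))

No. Counterexample: with r=0, p=1, s=0, Expression 1 = 1 but Expression 2 = 0.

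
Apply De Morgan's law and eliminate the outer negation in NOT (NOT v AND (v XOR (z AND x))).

v OR NOT (v XOR (z AND x))
De Morgan's: NOT(AND of terms) = OR of negations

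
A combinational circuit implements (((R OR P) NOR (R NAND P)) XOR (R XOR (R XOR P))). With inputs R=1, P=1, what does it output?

Substituting: (((1 OR 1) NOR (1 NAND 1)) XOR (1 XOR (1 XOR 1)))
= 1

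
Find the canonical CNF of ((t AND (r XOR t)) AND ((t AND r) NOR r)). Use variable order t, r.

(t OR r) AND (t OR NOT r) AND (NOT t OR NOT r)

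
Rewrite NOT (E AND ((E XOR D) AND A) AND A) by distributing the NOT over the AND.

NOT E OR NOT ((E XOR D) AND A) OR NOT A
De Morgan's: NOT(AND of terms) = OR of negations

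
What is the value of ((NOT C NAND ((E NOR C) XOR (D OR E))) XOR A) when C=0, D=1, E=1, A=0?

Substituting: ((NOT 0 NAND ((1 NOR 0) XOR (1 OR 1))) XOR 0)
= 0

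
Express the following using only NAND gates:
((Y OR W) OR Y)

((((Y NAND Y) NAND (W NAND W)) NAND ((Y NAND Y) NAND (W NAND W))) NAND (Y NAND Y))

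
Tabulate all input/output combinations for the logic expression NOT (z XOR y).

y | z | Output
--------------
0 | 0 | 1
0 | 1 | 0
1 | 0 | 0
1 | 1 | 1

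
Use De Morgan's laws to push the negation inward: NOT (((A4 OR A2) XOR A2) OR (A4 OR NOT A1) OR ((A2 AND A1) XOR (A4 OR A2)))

NOT ((A4 OR A2) XOR A2) AND NOT (A4 OR NOT A1) AND NOT ((A2 AND A1) XOR (A4 OR A2))
De Morgan's: NOT(OR of terms) = AND of negations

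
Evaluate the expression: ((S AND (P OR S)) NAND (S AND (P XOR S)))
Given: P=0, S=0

Substituting: ((0 AND (0 OR 0)) NAND (0 AND (0 XOR 0)))
= 1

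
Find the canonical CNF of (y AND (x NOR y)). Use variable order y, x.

(y OR x) AND (y OR NOT x) AND (NOT y OR x) AND (NOT y OR NOT x)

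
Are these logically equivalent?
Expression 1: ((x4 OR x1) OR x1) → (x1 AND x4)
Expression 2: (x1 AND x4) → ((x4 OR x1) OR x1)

No, Converse is not equivalent to original (counterexample: x4=0, x1=1)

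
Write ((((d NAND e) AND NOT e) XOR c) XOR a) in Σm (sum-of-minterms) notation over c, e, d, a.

Σm(0, 2, 5, 7, 9, 11, 12, 14) = (NOT c AND NOT e AND NOT d AND NOT a) OR (NOT c AND NOT e AND d AND NOT a) OR (NOT c AND e AND NOT d AND a) OR (NOT c AND e AND d AND a) OR (c AND NOT e AND NOT d AND a) OR (c AND NOT e AND d AND a) OR (c AND e AND NOT d AND NOT a) OR (c AND e AND d AND NOT a)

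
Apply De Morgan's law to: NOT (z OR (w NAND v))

NOT z AND NOT (w NAND v)
De Morgan's: NOT(OR of terms) = AND of negations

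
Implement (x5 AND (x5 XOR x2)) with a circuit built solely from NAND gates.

((x5 NAND ((x5 NAND (x5 NAND x2)) NAND (x2 NAND (x5 NAND x2)))) NAND (x5 NAND ((x5 NAND (x5 NAND x2)) NAND (x2 NAND (x5 NAND x2)))))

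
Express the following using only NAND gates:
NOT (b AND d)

(((b NAND d) NAND (b NAND d)) NAND ((b NAND d) NAND (b NAND d)))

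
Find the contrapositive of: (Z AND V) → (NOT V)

Contrapositive: V → NOT (Z AND V)
Note: A statement and its contrapositive are logically equivalent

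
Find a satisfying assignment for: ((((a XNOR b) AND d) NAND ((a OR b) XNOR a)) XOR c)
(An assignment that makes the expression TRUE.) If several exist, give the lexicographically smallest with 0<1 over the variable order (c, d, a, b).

c=0, d=0, a=0, b=0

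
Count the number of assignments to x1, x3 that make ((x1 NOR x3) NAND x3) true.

Satisfying assignments: (0,0), (0,1), (1,0), (1,1)
Count: 4 out of 4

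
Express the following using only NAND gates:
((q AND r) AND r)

((((q NAND r) NAND (q NAND r)) NAND r) NAND (((q NAND r) NAND (q NAND r)) NAND r))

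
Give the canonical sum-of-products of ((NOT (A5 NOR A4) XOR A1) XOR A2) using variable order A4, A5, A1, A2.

Σm(1, 2, 4, 7, 8, 11, 12, 15) = (NOT A4 AND NOT A5 AND NOT A1 AND A2) OR (NOT A4 AND NOT A5 AND A1 AND NOT A2) OR (NOT A4 AND A5 AND NOT A1 AND NOT A2) OR (NOT A4 AND A5 AND A1 AND A2) OR (A4 AND NOT A5 AND NOT A1 AND NOT A2) OR (A4 AND NOT A5 AND A1 AND A2) OR (A4 AND A5 AND NOT A1 AND NOT A2) OR (A4 AND A5 AND A1 AND A2)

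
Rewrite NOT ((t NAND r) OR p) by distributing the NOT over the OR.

NOT (t NAND r) AND NOT p
De Morgan's: NOT(OR of terms) = AND of negations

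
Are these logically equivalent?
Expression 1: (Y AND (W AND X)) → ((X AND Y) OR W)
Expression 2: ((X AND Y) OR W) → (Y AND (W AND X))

No, Converse is not equivalent to original (counterexample: Y=0, X=0, W=1)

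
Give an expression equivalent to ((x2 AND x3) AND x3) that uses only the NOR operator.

((((x2 NOR x2) NOR (x3 NOR x3)) NOR ((x2 NOR x2) NOR (x3 NOR x3))) NOR (x3 NOR x3))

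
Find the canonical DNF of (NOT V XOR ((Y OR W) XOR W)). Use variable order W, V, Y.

(NOT W AND NOT V AND NOT Y) OR (NOT W AND V AND Y) OR (W AND NOT V AND NOT Y) OR (W AND NOT V AND Y)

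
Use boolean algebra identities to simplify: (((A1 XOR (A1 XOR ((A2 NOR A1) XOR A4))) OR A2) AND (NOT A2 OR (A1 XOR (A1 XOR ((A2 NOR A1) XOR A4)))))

By distribution ((E OR v) AND (E OR NOT v) = E) then XOR self-cancellation ((E XOR v) XOR v = E):
= ((A2 NOR A1) XOR A4)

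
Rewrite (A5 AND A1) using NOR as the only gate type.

((A5 NOR A5) NOR (A1 NOR A1))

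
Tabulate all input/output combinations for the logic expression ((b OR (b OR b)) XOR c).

c | b | Output
--------------
0 | 0 | 0
0 | 1 | 1
1 | 0 | 1
1 | 1 | 0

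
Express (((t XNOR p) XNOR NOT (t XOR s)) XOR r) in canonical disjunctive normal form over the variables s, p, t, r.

(NOT s AND NOT p AND NOT t AND NOT r) OR (NOT s AND NOT p AND t AND NOT r) OR (NOT s AND p AND NOT t AND r) OR (NOT s AND p AND t AND r) OR (s AND NOT p AND NOT t AND r) OR (s AND NOT p AND t AND r) OR (s AND p AND NOT t AND NOT r) OR (s AND p AND t AND NOT r)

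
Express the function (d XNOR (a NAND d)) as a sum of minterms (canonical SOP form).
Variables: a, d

Σm(1) = (NOT a AND d)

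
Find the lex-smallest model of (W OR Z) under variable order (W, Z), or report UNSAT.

W=0, Z=1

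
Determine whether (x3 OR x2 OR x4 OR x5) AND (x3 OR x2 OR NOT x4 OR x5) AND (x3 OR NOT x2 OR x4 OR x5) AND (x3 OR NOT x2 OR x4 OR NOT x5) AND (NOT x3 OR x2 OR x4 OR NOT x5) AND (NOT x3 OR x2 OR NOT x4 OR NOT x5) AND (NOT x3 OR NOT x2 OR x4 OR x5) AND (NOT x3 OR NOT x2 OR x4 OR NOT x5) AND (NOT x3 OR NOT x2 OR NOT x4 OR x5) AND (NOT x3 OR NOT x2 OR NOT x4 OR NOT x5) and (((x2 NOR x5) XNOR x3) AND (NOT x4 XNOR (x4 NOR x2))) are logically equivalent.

Yes, they are equivalent — the two output columns agree on all 16 assignments:
x3 | x2 | x4 | x5 | Expression 1 | Expression 2
-----------------------------------------------
0 | 0 | 0 | 0 | 0 | 0
0 | 0 | 0 | 1 | 1 | 1
0 | 0 | 1 | 0 | 0 | 0
0 | 0 | 1 | 1 | 1 | 1
0 | 1 | 0 | 0 | 0 | 0
0 | 1 | 0 | 1 | 0 | 0
0 | 1 | 1 | 0 | 1 | 1
0 | 1 | 1 | 1 | 1 | 1
1 | 0 | 0 | 0 | 1 | 1
1 | 0 | 0 | 1 | 0 | 0
1 | 0 | 1 | 0 | 1 | 1
1 | 0 | 1 | 1 | 0 | 0
1 | 1 | 0 | 0 | 0 | 0
1 | 1 | 0 | 1 | 0 | 0
1 | 1 | 1 | 0 | 0 | 0
1 | 1 | 1 | 1 | 0 | 0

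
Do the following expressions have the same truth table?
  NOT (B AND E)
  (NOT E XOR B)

No. Counterexample: with B=0, E=1, Expression 1 = 1 but Expression 2 = 0.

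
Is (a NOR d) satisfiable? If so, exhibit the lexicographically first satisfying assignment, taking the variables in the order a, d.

a=0, d=0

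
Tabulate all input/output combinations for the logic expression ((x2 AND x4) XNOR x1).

x1 | x4 | x2 | Output
---------------------
0 | 0 | 0 | 1
0 | 0 | 1 | 1
0 | 1 | 0 | 1
0 | 1 | 1 | 0
1 | 0 | 0 | 0
1 | 0 | 1 | 0
1 | 1 | 0 | 0
1 | 1 | 1 | 1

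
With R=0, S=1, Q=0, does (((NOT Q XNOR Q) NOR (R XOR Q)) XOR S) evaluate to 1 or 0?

Substituting: (((NOT 0 XNOR 0) NOR (0 XOR 0)) XOR 1)
= 0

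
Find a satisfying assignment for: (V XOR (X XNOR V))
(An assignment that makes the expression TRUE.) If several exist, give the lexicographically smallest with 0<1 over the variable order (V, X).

V=0, X=0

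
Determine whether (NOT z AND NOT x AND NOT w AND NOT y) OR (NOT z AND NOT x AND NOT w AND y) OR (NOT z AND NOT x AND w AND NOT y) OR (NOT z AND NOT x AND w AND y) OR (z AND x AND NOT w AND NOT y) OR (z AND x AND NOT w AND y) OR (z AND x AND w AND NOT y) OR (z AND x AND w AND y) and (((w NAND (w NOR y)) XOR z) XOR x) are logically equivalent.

Yes, they are equivalent — the two output columns agree on all 16 assignments:
z | x | w | y | Expression 1 | Expression 2
-------------------------------------------
0 | 0 | 0 | 0 | 1 | 1
0 | 0 | 0 | 1 | 1 | 1
0 | 0 | 1 | 0 | 1 | 1
0 | 0 | 1 | 1 | 1 | 1
0 | 1 | 0 | 0 | 0 | 0
0 | 1 | 0 | 1 | 0 | 0
0 | 1 | 1 | 0 | 0 | 0
0 | 1 | 1 | 1 | 0 | 0
1 | 0 | 0 | 0 | 0 | 0
1 | 0 | 0 | 1 | 0 | 0
1 | 0 | 1 | 0 | 0 | 0
1 | 0 | 1 | 1 | 0 | 0
1 | 1 | 0 | 0 | 1 | 1
1 | 1 | 0 | 1 | 1 | 1
1 | 1 | 1 | 0 | 1 | 1
1 | 1 | 1 | 1 | 1 | 1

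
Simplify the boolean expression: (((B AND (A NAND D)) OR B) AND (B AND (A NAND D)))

By absorption (E AND (E OR v) = E):
= (B AND (A NAND D))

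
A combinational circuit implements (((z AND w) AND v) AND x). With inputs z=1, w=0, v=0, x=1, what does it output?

Substituting: (((1 AND 0) AND 0) AND 1)
= 0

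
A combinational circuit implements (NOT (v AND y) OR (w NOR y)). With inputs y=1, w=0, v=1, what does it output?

Substituting: (NOT (1 AND 1) OR (0 NOR 1))
= 0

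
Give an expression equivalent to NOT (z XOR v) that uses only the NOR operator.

(((((z NOR v) NOR (z NOR v)) NOR ((z NOR v) NOR (z NOR v))) NOR ((((z NOR z) NOR (v NOR v)) NOR ((z NOR z) NOR (v NOR v))) NOR (((z NOR z) NOR (v NOR v)) NOR ((z NOR z) NOR (v NOR v))))) NOR ((((z NOR v) NOR (z NOR v)) NOR ((z NOR v) NOR (z NOR v))) NOR ((((z NOR z) NOR (v NOR v)) NOR ((z NOR z) NOR (v NOR v))) NOR (((z NOR z) NOR (v NOR v)) NOR ((z NOR z) NOR (v NOR v))))))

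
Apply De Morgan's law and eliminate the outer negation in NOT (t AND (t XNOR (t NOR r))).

NOT t OR NOT (t XNOR (t NOR r))
De Morgan's: NOT(AND of terms) = OR of negations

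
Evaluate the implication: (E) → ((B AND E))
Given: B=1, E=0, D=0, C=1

Antecedent (E) = 0; consequent ((B AND E)) = 0.
0 → 0 = 1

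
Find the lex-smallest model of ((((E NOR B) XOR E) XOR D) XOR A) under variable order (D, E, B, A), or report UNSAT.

D=0, E=0, B=0, A=0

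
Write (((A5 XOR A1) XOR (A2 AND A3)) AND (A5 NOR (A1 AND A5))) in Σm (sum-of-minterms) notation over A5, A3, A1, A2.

Σm(2, 3, 5, 6) = (NOT A5 AND NOT A3 AND A1 AND NOT A2) OR (NOT A5 AND NOT A3 AND A1 AND A2) OR (NOT A5 AND A3 AND NOT A1 AND A2) OR (NOT A5 AND A3 AND A1 AND NOT A2)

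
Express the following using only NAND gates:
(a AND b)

((a NAND b) NAND (a NAND b))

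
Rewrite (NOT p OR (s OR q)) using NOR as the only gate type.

(((p NOR p) NOR ((s NOR q) NOR (s NOR q))) NOR ((p NOR p) NOR ((s NOR q) NOR (s NOR q))))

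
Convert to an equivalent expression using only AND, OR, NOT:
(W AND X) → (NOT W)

NOT (W AND X) OR (NOT W)
(Implication elimination: A → B = NOT A OR B)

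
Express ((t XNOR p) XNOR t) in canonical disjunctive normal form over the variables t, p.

(NOT t AND p) OR (t AND p)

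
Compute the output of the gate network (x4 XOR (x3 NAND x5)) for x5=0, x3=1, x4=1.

Substituting: (1 XOR (1 NAND 0))
= 0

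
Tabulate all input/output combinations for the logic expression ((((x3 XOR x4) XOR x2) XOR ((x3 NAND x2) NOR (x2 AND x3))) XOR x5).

x4 | x2 | x3 | x5 | Output
--------------------------
0 | 0 | 0 | 0 | 0
0 | 0 | 0 | 1 | 1
0 | 0 | 1 | 0 | 1
0 | 0 | 1 | 1 | 0
0 | 1 | 0 | 0 | 1
0 | 1 | 0 | 1 | 0
0 | 1 | 1 | 0 | 0
0 | 1 | 1 | 1 | 1
1 | 0 | 0 | 0 | 1
1 | 0 | 0 | 1 | 0
1 | 0 | 1 | 0 | 0
1 | 0 | 1 | 1 | 1
1 | 1 | 0 | 0 | 0
1 | 1 | 0 | 1 | 1
1 | 1 | 1 | 0 | 1
1 | 1 | 1 | 1 | 0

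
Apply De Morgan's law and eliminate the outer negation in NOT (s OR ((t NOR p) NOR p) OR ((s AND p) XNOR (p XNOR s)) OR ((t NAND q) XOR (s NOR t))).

NOT s AND NOT ((t NOR p) NOR p) AND NOT ((s AND p) XNOR (p XNOR s)) AND NOT ((t NAND q) XOR (s NOR t))
De Morgan's: NOT(OR of terms) = AND of negations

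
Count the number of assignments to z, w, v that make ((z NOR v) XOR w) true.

Satisfying assignments: (0,0,0), (0,1,1), (1,1,0), (1,1,1)
Count: 4 out of 8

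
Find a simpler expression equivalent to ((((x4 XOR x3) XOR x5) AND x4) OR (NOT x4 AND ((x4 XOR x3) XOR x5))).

By distribution ((E AND v) OR (E AND NOT v) = E):
= ((x4 XOR x3) XOR x5)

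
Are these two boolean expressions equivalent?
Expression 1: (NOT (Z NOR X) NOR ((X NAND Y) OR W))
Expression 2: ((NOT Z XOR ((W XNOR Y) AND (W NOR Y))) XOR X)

No. Counterexample: with Z=0, X=0, Y=0, W=1, Expression 1 = 0 but Expression 2 = 1.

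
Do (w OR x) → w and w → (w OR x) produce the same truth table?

No, Converse is not equivalent to original (counterexample: x=1, w=0)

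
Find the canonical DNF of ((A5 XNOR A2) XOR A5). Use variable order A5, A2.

(NOT A5 AND NOT A2) OR (A5 AND NOT A2)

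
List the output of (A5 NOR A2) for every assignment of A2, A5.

A2 | A5 | Output
----------------
0 | 0 | 1
0 | 1 | 0
1 | 0 | 0
1 | 1 | 0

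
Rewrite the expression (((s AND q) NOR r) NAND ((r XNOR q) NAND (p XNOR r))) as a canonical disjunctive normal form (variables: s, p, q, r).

(NOT s AND NOT p AND NOT q AND NOT r) OR (NOT s AND NOT p AND NOT q AND r) OR (NOT s AND NOT p AND q AND r) OR (NOT s AND p AND NOT q AND r) OR (NOT s AND p AND q AND r) OR (s AND NOT p AND NOT q AND NOT r) OR (s AND NOT p AND NOT q AND r) OR (s AND NOT p AND q AND NOT r) OR (s AND NOT p AND q AND r) OR (s AND p AND NOT q AND r) OR (s AND p AND q AND NOT r) OR (s AND p AND q AND r)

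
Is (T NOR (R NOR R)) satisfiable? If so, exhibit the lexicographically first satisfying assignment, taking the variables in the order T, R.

T=0, R=1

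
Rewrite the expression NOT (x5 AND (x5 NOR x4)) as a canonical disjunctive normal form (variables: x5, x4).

(NOT x5 AND NOT x4) OR (NOT x5 AND x4) OR (x5 AND NOT x4) OR (x5 AND x4)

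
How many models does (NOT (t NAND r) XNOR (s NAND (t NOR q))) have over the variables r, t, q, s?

Satisfying assignments: (0,0,0,1), (1,0,0,1), (1,1,0,0), (1,1,0,1), (1,1,1,0), (1,1,1,1)
Count: 6 out of 16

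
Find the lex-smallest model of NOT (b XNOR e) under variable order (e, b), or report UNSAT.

e=0, b=1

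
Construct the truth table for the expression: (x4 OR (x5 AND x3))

x3 | x4 | x5 | Output
---------------------
0 | 0 | 0 | 0
0 | 0 | 1 | 0
0 | 1 | 0 | 1
0 | 1 | 1 | 1
1 | 0 | 0 | 0
1 | 0 | 1 | 1
1 | 1 | 0 | 1
1 | 1 | 1 | 1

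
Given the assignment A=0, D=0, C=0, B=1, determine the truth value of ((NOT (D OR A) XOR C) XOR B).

Substituting: ((NOT (0 OR 0) XOR 0) XOR 1)
= 0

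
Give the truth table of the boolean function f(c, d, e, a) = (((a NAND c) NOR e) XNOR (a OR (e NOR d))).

c | d | e | a | Output
----------------------
0 | 0 | 0 | 0 | 0
0 | 0 | 0 | 1 | 0
0 | 0 | 1 | 0 | 1
0 | 0 | 1 | 1 | 0
0 | 1 | 0 | 0 | 1
0 | 1 | 0 | 1 | 0
0 | 1 | 1 | 0 | 1
0 | 1 | 1 | 1 | 0
1 | 0 | 0 | 0 | 0
1 | 0 | 0 | 1 | 1
1 | 0 | 1 | 0 | 1
1 | 0 | 1 | 1 | 0
1 | 1 | 0 | 0 | 1
1 | 1 | 0 | 1 | 1
1 | 1 | 1 | 0 | 1
1 | 1 | 1 | 1 | 0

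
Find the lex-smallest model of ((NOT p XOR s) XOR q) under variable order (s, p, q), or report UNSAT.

s=0, p=0, q=0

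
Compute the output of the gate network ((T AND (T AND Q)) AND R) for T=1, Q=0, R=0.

Substituting: ((1 AND (1 AND 0)) AND 0)
= 0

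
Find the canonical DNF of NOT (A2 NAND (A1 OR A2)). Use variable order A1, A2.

(NOT A1 AND A2) OR (A1 AND A2)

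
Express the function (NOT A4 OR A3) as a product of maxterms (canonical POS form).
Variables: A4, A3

ΠM(2) = (NOT A4 OR A3)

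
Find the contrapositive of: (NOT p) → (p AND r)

Contrapositive: NOT (p AND r) → p
Note: A statement and its contrapositive are logically equivalent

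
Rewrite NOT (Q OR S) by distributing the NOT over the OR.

NOT Q AND NOT S
De Morgan's: NOT(OR of terms) = AND of negations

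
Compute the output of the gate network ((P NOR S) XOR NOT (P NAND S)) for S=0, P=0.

Substituting: ((0 NOR 0) XOR NOT (0 NAND 0))
= 1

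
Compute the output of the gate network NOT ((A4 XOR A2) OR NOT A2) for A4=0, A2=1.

Substituting: NOT ((0 XOR 1) OR NOT 1)
= 0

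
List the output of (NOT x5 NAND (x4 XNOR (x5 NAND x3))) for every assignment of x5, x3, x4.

x5 | x3 | x4 | Output
---------------------
0 | 0 | 0 | 1
0 | 0 | 1 | 0
0 | 1 | 0 | 1
0 | 1 | 1 | 0
1 | 0 | 0 | 1
1 | 0 | 1 | 1
1 | 1 | 0 | 1
1 | 1 | 1 | 1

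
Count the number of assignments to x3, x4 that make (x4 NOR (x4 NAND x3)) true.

No assignment satisfies the expression.
Count: 0 out of 4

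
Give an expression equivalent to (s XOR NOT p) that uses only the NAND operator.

((s NAND (s NAND (p NAND p))) NAND ((p NAND p) NAND (s NAND (p NAND p))))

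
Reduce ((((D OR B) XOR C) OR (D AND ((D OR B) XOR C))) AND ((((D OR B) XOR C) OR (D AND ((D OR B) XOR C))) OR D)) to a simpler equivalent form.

By absorption (E AND (E OR v) = E) then absorption (E OR (E AND v) = E):
= ((D OR B) XOR C)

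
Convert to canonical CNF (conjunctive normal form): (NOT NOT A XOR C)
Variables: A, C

(A OR C) AND (NOT A OR NOT C)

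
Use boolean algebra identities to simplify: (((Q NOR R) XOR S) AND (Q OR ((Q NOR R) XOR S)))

By absorption (E AND (E OR v) = E):
= ((Q NOR R) XOR S)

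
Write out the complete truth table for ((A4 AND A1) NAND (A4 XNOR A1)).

A4 | A1 | Output
----------------
0 | 0 | 1
0 | 1 | 1
1 | 0 | 1
1 | 1 | 0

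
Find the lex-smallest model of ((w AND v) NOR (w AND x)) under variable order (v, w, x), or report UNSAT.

v=0, w=0, x=0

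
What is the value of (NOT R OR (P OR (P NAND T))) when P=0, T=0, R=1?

Substituting: (NOT 1 OR (0 OR (0 NAND 0)))
= 1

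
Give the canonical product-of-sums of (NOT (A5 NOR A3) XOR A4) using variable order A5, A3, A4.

ΠM(0, 3, 5, 7) = (A5 OR A3 OR A4) AND (A5 OR NOT A3 OR NOT A4) AND (NOT A5 OR A3 OR NOT A4) AND (NOT A5 OR NOT A3 OR NOT A4)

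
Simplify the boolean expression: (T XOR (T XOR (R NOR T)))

By XOR self-cancellation ((E XOR v) XOR v = E):
= (R NOR T)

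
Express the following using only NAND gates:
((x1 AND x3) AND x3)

((((x1 NAND x3) NAND (x1 NAND x3)) NAND x3) NAND (((x1 NAND x3) NAND (x1 NAND x3)) NAND x3))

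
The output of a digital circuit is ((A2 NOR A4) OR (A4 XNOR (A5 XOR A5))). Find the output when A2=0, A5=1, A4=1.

Substituting: ((0 NOR 1) OR (1 XNOR (1 XOR 1)))
= 0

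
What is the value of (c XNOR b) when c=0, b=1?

Substituting: (0 XNOR 1)
= 0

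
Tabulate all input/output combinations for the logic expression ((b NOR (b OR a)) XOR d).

a | d | b | Output
------------------
0 | 0 | 0 | 1
0 | 0 | 1 | 0
0 | 1 | 0 | 0
0 | 1 | 1 | 1
1 | 0 | 0 | 0
1 | 0 | 1 | 0
1 | 1 | 0 | 1
1 | 1 | 1 | 1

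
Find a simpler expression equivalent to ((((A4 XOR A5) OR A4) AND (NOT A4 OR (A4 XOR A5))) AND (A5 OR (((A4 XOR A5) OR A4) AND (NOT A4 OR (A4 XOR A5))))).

By absorption (E AND (E OR v) = E) then distribution ((E OR v) AND (E OR NOT v) = E):
= (A4 XOR A5)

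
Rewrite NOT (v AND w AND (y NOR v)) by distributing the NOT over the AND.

NOT v OR NOT w OR NOT (y NOR v)
De Morgan's: NOT(AND of terms) = OR of negations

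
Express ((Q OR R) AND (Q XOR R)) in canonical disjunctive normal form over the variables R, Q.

(NOT R AND Q) OR (R AND NOT Q)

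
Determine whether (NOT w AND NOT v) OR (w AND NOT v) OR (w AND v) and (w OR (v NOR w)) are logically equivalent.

Yes, they are equivalent — the two output columns agree on all 4 assignments:
w | v | Expression 1 | Expression 2
-----------------------------------
0 | 0 | 1 | 1
0 | 1 | 0 | 0
1 | 0 | 1 | 1
1 | 1 | 1 | 1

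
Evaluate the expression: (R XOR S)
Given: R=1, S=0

Substituting: (1 XOR 0)
= 1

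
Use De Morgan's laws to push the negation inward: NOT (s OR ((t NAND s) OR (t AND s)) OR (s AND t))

NOT s AND NOT ((t NAND s) OR (t AND s)) AND NOT (s AND t)
De Morgan's: NOT(OR of terms) = AND of negations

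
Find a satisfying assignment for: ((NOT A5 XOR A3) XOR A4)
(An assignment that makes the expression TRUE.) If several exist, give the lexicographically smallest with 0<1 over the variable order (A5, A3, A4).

A5=0, A3=0, A4=0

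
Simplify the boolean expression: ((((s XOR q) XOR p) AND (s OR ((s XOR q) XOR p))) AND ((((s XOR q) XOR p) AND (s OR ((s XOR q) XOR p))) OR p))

By absorption (E AND (E OR v) = E) then absorption (E AND (E OR v) = E):
= ((s XOR q) XOR p)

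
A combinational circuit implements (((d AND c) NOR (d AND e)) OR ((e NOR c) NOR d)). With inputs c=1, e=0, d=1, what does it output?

Substituting: (((1 AND 1) NOR (1 AND 0)) OR ((0 NOR 1) NOR 1))
= 0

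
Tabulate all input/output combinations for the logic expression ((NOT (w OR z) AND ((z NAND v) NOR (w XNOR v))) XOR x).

x | v | w | z | Output
----------------------
0 | 0 | 0 | 0 | 0
0 | 0 | 0 | 1 | 0
0 | 0 | 1 | 0 | 0
0 | 0 | 1 | 1 | 0
0 | 1 | 0 | 0 | 0
0 | 1 | 0 | 1 | 0
0 | 1 | 1 | 0 | 0
0 | 1 | 1 | 1 | 0
1 | 0 | 0 | 0 | 1
1 | 0 | 0 | 1 | 1
1 | 0 | 1 | 0 | 1
1 | 0 | 1 | 1 | 1
1 | 1 | 0 | 0 | 1
1 | 1 | 0 | 1 | 1
1 | 1 | 1 | 0 | 1
1 | 1 | 1 | 1 | 1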